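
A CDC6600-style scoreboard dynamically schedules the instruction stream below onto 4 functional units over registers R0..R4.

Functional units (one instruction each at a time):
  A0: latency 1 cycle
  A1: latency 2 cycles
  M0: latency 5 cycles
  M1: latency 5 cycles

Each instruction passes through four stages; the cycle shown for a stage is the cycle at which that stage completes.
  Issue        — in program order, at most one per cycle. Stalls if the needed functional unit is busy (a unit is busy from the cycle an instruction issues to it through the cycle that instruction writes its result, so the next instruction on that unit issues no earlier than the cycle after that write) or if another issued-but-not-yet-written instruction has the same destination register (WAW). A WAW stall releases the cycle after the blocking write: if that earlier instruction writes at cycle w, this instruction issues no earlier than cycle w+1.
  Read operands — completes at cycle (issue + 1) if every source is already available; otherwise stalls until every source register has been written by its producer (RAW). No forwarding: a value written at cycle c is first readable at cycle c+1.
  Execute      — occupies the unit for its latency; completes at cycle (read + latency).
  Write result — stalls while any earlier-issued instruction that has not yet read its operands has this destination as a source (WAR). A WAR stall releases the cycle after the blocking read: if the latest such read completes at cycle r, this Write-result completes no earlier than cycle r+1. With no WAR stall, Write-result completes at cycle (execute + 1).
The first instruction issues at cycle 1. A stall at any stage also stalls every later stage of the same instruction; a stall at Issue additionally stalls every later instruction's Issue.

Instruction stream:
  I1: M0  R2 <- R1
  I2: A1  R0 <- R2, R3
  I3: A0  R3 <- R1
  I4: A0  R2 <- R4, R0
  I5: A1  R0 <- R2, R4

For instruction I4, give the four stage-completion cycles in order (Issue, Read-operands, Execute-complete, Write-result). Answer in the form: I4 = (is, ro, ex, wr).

1) issue 1, read 2, done 7, write 8
2) issue 2, read 9, done 11, write 12  <RAW R2: wait I1 write@8>
3) issue 3, read 4, done 5, write 10  <WAR R3: wait I2 read@9>
4) issue 11, read 13, done 14, write 15  <struct: A0 busy until I3 writes@10 / RAW R0: wait I2 write@12>
5) issue 13, read 16, done 18, write 19  <struct: A1 busy until I2 writes@12 / RAW R2: wait I4 write@15>

I4 = (11, 13, 14, 15)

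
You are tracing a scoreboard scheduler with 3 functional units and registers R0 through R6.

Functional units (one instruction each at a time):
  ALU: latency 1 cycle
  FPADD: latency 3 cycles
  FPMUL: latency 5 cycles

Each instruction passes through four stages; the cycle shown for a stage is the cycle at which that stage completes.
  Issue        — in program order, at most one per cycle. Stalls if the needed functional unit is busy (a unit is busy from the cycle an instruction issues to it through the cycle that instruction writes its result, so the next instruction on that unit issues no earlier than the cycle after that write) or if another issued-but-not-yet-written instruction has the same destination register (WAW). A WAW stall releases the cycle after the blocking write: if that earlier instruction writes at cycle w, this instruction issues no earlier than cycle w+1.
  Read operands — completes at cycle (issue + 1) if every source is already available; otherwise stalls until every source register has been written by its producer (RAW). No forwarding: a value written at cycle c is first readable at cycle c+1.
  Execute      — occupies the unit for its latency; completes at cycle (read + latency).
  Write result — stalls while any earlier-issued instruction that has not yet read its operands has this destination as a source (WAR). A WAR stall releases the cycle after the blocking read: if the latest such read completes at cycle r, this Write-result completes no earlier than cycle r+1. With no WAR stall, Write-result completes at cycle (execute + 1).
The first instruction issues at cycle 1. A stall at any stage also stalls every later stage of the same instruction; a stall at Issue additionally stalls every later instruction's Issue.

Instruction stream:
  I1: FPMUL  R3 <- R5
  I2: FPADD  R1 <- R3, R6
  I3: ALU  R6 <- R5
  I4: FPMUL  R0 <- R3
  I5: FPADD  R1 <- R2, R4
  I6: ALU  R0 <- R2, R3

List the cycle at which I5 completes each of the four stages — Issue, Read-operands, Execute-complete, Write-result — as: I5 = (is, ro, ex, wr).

I5 = (14, 15, 18, 19)

  I1 | 1 | 2 | 7 | 8
  I2 | 2 | 9 | 12 | 13   RAW R3: wait I1 write@8
  I3 | 3 | 4 | 5 | 10   WAR R6: wait I2 read@9
  I4 | 9 | 10 | 15 | 16   struct: FPMUL busy until I1 writes@8
  I5 | 14 | 15 | 18 | 19   struct: FPADD busy until I2 writes@13
  I6 | 17 | 18 | 19 | 20   WAW R0: wait I4 write@16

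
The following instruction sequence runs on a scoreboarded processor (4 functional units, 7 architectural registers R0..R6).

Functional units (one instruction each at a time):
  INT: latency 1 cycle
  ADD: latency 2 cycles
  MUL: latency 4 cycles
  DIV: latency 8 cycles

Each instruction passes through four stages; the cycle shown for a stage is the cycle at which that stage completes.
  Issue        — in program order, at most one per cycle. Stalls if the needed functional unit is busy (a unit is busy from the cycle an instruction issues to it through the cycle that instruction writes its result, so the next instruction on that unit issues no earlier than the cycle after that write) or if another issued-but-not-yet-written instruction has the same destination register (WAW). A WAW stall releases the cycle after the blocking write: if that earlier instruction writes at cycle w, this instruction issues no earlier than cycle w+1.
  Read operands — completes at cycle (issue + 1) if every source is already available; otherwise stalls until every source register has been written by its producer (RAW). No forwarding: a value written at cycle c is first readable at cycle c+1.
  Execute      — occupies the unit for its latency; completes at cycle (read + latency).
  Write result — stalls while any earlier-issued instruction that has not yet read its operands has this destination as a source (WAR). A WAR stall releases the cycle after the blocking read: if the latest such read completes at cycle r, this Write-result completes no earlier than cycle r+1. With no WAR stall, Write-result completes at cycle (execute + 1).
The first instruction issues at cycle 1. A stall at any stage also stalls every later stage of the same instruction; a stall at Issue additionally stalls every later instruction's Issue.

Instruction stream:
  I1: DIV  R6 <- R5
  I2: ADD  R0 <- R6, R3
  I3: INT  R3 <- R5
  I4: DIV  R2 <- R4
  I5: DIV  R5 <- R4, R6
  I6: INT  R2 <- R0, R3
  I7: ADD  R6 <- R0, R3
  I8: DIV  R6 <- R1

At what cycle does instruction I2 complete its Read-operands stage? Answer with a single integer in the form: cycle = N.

I1  is:1  ro:2  ex:10  wr:11
I2  is:2  ro:12  ex:14  wr:15  — RAW R6: wait I1 write@11
I3  is:3  ro:4  ex:5  wr:13  — WAR R3: wait I2 read@12
I4  is:12  ro:13  ex:21  wr:22  — struct: DIV busy until I1 writes@11
I5  is:23  ro:24  ex:32  wr:33  — struct: DIV busy until I4 writes@22
I6  is:24  ro:25  ex:26  wr:27
I7  is:25  ro:26  ex:28  wr:29
I8  is:34  ro:35  ex:43  wr:44  — struct: DIV busy until I5 writes@33

cycle = 12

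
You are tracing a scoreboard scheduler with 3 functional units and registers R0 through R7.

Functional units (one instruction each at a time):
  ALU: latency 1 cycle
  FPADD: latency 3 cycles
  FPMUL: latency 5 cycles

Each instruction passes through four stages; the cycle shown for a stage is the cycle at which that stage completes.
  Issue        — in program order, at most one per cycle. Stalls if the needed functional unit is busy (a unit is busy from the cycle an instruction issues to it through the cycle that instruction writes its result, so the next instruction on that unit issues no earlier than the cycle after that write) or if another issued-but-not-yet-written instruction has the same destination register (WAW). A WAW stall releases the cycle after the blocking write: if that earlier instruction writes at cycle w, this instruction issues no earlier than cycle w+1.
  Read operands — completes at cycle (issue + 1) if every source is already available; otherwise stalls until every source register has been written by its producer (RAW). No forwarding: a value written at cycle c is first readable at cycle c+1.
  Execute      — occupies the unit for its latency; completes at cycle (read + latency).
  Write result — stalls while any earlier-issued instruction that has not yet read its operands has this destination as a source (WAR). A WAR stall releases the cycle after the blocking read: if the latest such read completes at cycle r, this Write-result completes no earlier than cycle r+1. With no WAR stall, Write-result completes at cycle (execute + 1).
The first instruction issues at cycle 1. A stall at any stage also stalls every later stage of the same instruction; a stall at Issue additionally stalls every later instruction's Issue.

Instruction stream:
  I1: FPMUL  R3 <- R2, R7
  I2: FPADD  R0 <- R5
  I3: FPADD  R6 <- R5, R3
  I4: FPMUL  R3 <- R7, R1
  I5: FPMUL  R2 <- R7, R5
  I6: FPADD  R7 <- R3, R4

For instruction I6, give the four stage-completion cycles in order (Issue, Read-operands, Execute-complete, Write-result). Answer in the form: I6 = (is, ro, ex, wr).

[1] I1→FPMUL
[2] I1 RO; I2→FPADD
[3] I2 RO
[6] I2 EX
[7] I1 EX; I2 WR R0
[8] I1 WR R3; I3→FPADD
[9] I3 RO; I4→FPMUL
[10] I4 RO
[12] I3 EX
[13] I3 WR R6
[15] I4 EX
[16] I4 WR R3
[17] I5→FPMUL
[18] I5 RO; I6→FPADD
[19] I6 RO
[22] I6 EX
[23] I5 EX; I6 WR R7
[24] I5 WR R2

I6 = (18, 19, 22, 23)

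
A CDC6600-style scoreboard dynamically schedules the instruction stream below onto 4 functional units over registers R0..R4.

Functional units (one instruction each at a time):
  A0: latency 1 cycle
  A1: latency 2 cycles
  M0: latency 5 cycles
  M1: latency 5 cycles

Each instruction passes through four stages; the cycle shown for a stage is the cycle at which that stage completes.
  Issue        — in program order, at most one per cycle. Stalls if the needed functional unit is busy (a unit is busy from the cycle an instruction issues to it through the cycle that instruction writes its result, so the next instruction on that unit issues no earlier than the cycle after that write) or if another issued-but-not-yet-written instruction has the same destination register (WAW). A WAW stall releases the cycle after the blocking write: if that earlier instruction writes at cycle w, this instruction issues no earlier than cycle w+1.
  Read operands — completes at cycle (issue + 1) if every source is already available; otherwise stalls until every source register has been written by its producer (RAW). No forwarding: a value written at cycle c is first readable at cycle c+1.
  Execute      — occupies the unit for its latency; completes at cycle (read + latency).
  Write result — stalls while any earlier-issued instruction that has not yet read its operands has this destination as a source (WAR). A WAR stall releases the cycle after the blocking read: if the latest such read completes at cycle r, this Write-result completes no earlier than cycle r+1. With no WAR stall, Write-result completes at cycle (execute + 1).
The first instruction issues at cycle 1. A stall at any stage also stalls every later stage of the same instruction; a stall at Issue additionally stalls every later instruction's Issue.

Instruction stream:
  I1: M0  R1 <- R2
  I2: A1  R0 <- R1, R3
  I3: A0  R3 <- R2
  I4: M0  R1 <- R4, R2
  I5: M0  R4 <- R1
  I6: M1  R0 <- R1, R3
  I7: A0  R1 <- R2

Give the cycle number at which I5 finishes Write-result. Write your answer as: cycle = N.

[1] I1 dispatched to M0
[2] I1 operands ready | I2 dispatched to A1
[3] I3 dispatched to A0
[4] I3 operands ready
[5] I3 complete
[7] I1 complete
[8] R1←I1
[9] I2 operands ready | I4 dispatched to M0
[10] R3←I3 | I4 operands ready
[11] I2 complete
[12] R0←I2
[15] I4 complete
[16] R1←I4
[17] I5 dispatched to M0
[18] I5 operands ready | I6 dispatched to M1
[19] I6 operands ready | I7 dispatched to A0
[20] I7 operands ready
[21] I7 complete
[22] R1←I7
[23] I5 complete
[24] R4←I5 | I6 complete
[25] R0←I6

cycle = 24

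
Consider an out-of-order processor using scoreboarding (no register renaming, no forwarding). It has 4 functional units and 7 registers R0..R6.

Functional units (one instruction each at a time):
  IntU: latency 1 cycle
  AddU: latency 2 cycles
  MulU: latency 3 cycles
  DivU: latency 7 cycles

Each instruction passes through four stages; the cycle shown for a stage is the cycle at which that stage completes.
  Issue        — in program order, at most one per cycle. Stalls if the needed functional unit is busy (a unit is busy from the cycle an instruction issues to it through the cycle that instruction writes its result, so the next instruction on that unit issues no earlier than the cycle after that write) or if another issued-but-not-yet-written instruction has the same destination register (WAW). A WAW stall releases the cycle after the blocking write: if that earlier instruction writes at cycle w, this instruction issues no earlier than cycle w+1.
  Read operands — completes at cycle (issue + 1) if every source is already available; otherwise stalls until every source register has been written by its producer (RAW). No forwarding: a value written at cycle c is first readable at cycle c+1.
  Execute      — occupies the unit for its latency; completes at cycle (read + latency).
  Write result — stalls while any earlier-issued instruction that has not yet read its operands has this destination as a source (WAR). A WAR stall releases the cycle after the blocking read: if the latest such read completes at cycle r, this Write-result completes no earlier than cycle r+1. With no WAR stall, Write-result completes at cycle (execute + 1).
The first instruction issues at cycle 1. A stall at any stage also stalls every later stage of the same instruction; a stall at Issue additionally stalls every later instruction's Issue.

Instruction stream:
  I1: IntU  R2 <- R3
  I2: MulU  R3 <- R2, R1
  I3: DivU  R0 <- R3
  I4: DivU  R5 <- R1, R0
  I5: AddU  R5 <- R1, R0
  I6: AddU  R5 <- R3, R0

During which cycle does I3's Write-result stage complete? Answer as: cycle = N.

cycle = 18

I1 -> (1, 2, 3, 4)
I2 -> (2, 5, 8, 9)  // RAW R2: wait I1 write@4
I3 -> (3, 10, 17, 18)  // RAW R3: wait I2 write@9
I4 -> (19, 20, 27, 28)  // struct: DivU busy until I3 writes@18
I5 -> (29, 30, 32, 33)  // WAW R5: wait I4 write@28
I6 -> (34, 35, 37, 38)  // struct: AddU busy until I5 writes@33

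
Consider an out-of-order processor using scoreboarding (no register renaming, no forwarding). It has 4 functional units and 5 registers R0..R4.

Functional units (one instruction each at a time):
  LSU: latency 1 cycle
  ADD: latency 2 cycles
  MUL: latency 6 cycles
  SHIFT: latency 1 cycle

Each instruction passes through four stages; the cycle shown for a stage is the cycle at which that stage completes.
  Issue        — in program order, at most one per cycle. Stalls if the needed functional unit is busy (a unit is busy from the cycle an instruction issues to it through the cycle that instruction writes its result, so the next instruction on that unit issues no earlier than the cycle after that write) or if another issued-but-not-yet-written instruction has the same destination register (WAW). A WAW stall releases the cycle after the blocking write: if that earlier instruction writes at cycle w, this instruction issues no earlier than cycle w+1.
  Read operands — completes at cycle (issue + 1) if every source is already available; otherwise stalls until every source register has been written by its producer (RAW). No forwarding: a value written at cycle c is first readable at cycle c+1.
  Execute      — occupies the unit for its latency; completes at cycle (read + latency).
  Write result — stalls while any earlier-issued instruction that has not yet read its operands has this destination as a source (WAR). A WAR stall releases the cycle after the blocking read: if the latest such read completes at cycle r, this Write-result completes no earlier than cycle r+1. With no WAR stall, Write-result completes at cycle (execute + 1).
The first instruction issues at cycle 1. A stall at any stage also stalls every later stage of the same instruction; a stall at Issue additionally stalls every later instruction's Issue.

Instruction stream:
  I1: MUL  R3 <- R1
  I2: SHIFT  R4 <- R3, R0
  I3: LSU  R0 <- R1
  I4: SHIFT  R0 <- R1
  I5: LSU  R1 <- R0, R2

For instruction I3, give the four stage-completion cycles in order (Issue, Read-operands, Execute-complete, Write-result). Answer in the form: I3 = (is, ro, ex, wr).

I3 = (3, 4, 5, 11)

c1: I1 issues→MUL
c2: I1 reads | I2 issues→SHIFT
c3: I3 issues→LSU
c4: I3 reads
c5: I3 exec-done
c8: I1 exec-done
c9: I1 writes R3
c10: I2 reads
c11: I2 exec-done | I3 writes R0
c12: I2 writes R4
c13: I4 issues→SHIFT
c14: I4 reads | I5 issues→LSU
c15: I4 exec-done
c16: I4 writes R0
c17: I5 reads
c18: I5 exec-done
c19: I5 writes R1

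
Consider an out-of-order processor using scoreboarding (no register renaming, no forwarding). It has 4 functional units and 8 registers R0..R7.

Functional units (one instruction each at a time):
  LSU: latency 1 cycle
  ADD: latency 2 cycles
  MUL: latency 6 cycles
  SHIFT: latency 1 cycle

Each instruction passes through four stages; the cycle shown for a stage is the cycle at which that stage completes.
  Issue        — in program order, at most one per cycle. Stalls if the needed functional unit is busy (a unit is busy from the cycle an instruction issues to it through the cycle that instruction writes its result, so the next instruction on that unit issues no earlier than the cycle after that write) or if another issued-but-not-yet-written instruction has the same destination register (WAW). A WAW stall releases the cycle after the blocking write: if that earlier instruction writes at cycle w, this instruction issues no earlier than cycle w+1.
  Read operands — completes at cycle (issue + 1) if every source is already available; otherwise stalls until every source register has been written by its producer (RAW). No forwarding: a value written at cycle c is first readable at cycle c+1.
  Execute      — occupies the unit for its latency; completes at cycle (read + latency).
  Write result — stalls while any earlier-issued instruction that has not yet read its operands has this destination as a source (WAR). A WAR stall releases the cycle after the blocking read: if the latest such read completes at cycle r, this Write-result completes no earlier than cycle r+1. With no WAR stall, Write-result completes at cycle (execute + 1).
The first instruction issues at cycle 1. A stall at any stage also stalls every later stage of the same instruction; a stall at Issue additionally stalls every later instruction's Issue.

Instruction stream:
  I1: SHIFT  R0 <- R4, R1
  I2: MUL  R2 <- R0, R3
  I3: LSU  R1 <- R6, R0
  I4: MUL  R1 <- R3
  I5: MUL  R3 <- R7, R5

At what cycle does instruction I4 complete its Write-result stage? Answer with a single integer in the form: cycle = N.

cycle = 21

  I1 | 1 | 2 | 3 | 4
  I2 | 2 | 5 | 11 | 12   RAW R0: wait I1 write@4
  I3 | 3 | 5 | 6 | 7   RAW R0: wait I1 write@4
  I4 | 13 | 14 | 20 | 21   struct: MUL busy until I2 writes@12
  I5 | 22 | 23 | 29 | 30   struct: MUL busy until I4 writes@21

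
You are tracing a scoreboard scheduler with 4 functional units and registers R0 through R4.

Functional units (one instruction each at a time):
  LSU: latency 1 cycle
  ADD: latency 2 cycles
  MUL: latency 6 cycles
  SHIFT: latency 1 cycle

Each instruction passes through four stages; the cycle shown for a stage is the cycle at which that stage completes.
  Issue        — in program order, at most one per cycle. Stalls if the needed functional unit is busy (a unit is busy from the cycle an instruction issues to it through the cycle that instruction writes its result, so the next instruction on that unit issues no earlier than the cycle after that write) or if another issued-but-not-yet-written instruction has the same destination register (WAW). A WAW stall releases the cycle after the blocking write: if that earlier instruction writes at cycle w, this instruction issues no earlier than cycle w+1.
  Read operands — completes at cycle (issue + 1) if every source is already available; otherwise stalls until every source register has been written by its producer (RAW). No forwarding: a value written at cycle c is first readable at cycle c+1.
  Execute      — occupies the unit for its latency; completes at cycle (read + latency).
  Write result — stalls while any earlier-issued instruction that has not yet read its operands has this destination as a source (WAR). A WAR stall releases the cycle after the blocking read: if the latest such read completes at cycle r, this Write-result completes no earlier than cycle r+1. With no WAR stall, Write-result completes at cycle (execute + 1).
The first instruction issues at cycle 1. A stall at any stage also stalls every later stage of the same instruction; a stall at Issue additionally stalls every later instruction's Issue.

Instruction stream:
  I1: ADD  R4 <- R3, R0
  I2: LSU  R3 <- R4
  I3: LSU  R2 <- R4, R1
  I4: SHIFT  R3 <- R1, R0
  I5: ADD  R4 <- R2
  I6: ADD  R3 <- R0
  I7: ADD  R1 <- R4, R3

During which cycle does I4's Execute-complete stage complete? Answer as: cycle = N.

cycle = 12

c1: I1 dispatched to ADD
c2: I1 operands ready, I2 dispatched to LSU
c4: I1 complete
c5: R4←I1
c6: I2 operands ready
c7: I2 complete
c8: R3←I2
c9: I3 dispatched to LSU
c10: I3 operands ready, I4 dispatched to SHIFT
c11: I3 complete, I4 operands ready, I5 dispatched to ADD
c12: R2←I3, I4 complete
c13: R3←I4, I5 operands ready
c15: I5 complete
c16: R4←I5
c17: I6 dispatched to ADD
c18: I6 operands ready
c20: I6 complete
c21: R3←I6
c22: I7 dispatched to ADD
c23: I7 operands ready
c25: I7 complete
c26: R1←I7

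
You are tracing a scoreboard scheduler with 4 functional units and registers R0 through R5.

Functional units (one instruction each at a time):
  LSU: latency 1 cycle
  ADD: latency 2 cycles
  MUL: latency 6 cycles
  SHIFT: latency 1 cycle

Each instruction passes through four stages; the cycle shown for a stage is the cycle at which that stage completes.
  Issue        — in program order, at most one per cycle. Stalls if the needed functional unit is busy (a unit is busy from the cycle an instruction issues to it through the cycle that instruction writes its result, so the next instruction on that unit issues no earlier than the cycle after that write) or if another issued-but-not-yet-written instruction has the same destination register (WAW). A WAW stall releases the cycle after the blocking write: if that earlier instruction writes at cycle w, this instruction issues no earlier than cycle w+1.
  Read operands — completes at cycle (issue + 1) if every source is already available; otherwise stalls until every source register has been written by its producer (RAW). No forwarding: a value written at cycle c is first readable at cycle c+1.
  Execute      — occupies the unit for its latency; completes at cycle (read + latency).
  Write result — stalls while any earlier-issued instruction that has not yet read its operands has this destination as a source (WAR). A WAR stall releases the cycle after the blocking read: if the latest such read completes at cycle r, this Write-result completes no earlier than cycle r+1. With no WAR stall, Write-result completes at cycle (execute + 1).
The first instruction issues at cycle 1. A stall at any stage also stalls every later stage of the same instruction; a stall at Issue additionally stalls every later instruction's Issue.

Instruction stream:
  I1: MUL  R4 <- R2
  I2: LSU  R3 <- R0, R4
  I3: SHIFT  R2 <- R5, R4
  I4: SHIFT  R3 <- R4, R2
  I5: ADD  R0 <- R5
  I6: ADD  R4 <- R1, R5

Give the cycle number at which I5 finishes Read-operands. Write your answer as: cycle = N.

t=1  issue I1 (MUL)
t=2  I1 read-ops · issue I2 (LSU)
t=3  issue I3 (SHIFT)
t=8  I1 finished on MUL
t=9  I1→R4
t=10  I2 read-ops · I3 read-ops
t=11  I2 finished on LSU · I3 finished on SHIFT
t=12  I2→R3 · I3→R2
t=13  issue I4 (SHIFT)
t=14  I4 read-ops · issue I5 (ADD)
t=15  I4 finished on SHIFT · I5 read-ops
t=16  I4→R3
t=17  I5 finished on ADD
t=18  I5→R0
t=19  issue I6 (ADD)
t=20  I6 read-ops
t=22  I6 finished on ADD
t=23  I6→R4

cycle = 15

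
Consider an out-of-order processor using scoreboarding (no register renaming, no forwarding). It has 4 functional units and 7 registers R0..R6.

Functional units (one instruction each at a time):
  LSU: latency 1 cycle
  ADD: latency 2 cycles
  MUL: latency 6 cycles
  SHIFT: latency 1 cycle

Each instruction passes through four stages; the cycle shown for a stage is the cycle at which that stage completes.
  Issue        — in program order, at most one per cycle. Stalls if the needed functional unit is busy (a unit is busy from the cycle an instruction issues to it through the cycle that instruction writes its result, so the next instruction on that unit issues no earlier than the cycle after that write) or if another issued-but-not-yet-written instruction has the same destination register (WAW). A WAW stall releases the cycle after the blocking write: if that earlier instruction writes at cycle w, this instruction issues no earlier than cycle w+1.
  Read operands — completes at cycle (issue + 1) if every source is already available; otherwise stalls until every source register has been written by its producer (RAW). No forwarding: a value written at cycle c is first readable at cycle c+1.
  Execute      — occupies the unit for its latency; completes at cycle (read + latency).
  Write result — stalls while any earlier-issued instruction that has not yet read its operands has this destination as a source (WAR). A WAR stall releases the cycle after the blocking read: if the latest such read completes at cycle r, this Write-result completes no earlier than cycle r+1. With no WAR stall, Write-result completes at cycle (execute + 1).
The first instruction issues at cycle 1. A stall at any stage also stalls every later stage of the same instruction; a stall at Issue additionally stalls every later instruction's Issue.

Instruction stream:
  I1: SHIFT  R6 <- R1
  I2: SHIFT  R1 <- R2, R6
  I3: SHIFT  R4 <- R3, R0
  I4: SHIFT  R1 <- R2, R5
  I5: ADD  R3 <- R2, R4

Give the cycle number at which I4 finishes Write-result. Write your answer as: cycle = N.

1) issue 1, read 2, done 3, write 4
2) issue 5, read 6, done 7, write 8  <struct: SHIFT busy until I1 writes@4>
3) issue 9, read 10, done 11, write 12  <struct: SHIFT busy until I2 writes@8>
4) issue 13, read 14, done 15, write 16  <struct: SHIFT busy until I3 writes@12>
5) issue 14, read 15, done 17, write 18

cycle = 16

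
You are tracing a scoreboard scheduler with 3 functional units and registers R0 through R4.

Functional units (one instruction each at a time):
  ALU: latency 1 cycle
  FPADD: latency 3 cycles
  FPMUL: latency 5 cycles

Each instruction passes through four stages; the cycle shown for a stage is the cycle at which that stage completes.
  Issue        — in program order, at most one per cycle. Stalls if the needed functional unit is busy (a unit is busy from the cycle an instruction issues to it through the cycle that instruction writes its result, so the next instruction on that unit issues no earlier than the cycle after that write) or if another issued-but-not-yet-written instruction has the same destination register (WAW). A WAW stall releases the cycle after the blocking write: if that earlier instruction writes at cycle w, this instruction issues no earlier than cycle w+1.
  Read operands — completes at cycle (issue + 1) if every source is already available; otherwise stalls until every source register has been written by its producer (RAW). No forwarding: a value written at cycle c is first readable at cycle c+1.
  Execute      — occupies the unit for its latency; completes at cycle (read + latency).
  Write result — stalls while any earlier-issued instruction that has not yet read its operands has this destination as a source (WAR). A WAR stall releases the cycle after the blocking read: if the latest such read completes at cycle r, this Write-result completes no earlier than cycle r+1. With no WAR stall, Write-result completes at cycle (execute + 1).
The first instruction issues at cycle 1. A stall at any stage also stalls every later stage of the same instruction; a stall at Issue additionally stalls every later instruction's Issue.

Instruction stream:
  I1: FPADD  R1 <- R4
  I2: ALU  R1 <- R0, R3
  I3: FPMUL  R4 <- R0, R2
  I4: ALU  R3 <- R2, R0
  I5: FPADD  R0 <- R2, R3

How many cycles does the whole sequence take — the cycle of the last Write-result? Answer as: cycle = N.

c1: I1 dispatched to FPADD
c2: I1 operands ready
c5: I1 complete
c6: R1←I1
c7: I2 dispatched to ALU
c8: I2 operands ready | I3 dispatched to FPMUL
c9: I2 complete | I3 operands ready
c10: R1←I2
c11: I4 dispatched to ALU
c12: I4 operands ready | I5 dispatched to FPADD
c13: I4 complete
c14: I3 complete | R3←I4
c15: R4←I3 | I5 operands ready
c18: I5 complete
c19: R0←I5

cycle = 19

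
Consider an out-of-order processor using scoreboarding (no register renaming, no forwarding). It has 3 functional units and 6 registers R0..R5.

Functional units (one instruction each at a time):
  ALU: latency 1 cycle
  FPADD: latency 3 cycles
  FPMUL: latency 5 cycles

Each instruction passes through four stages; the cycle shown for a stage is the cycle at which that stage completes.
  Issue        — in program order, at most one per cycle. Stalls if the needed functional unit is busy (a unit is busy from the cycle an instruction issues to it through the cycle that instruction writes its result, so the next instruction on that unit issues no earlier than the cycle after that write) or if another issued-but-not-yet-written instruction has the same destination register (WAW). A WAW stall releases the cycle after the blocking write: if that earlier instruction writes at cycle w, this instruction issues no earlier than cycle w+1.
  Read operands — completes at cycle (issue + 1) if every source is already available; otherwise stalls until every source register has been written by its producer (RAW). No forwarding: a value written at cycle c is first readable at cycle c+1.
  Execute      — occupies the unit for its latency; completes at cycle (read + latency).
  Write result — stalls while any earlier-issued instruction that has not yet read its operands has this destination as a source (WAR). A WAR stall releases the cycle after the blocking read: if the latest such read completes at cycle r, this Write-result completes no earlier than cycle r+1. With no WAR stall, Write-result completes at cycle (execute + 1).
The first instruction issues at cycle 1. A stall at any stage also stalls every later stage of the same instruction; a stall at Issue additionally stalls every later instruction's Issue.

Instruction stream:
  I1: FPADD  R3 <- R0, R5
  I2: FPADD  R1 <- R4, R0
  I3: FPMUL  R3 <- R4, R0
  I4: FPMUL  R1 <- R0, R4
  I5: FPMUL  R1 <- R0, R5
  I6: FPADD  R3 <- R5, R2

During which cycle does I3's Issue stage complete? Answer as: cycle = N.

[1] I1 dispatched to FPADD
[2] I1 operands ready
[5] I1 complete
[6] R3←I1
[7] I2 dispatched to FPADD
[8] I2 operands ready; I3 dispatched to FPMUL
[9] I3 operands ready
[11] I2 complete
[12] R1←I2
[14] I3 complete
[15] R3←I3
[16] I4 dispatched to FPMUL
[17] I4 operands ready
[22] I4 complete
[23] R1←I4
[24] I5 dispatched to FPMUL
[25] I5 operands ready; I6 dispatched to FPADD
[26] I6 operands ready
[29] I6 complete
[30] I5 complete; R3←I6
[31] R1←I5

cycle = 8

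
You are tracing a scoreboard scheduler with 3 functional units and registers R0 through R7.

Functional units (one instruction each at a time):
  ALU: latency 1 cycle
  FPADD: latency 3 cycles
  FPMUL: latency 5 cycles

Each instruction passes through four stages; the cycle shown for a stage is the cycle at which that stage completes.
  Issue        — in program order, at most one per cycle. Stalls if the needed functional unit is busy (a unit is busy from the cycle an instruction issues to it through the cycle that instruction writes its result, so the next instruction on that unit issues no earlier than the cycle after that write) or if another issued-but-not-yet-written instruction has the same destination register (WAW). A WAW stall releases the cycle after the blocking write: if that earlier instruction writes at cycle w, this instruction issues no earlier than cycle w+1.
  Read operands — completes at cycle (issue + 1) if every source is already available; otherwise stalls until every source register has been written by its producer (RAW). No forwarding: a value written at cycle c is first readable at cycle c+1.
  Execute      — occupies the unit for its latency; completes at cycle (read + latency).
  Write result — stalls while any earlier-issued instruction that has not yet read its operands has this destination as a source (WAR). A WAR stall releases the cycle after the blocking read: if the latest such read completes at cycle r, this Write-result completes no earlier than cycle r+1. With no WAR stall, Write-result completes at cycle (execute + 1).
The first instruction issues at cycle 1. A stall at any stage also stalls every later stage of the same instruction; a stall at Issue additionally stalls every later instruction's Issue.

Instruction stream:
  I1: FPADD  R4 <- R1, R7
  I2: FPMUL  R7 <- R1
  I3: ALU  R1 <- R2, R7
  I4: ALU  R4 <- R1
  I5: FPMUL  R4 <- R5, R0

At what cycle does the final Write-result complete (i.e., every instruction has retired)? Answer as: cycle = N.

cycle 1: issue I1 (FPADD)
cycle 2: I1 read-ops; issue I2 (FPMUL)
cycle 3: I2 read-ops; issue I3 (ALU)
cycle 5: I1 finished on FPADD
cycle 6: I1→R4
cycle 8: I2 finished on FPMUL
cycle 9: I2→R7
cycle 10: I3 read-ops
cycle 11: I3 finished on ALU
cycle 12: I3→R1
cycle 13: issue I4 (ALU)
cycle 14: I4 read-ops
cycle 15: I4 finished on ALU
cycle 16: I4→R4
cycle 17: issue I5 (FPMUL)
cycle 18: I5 read-ops
cycle 23: I5 finished on FPMUL
cycle 24: I5→R4

cycle = 24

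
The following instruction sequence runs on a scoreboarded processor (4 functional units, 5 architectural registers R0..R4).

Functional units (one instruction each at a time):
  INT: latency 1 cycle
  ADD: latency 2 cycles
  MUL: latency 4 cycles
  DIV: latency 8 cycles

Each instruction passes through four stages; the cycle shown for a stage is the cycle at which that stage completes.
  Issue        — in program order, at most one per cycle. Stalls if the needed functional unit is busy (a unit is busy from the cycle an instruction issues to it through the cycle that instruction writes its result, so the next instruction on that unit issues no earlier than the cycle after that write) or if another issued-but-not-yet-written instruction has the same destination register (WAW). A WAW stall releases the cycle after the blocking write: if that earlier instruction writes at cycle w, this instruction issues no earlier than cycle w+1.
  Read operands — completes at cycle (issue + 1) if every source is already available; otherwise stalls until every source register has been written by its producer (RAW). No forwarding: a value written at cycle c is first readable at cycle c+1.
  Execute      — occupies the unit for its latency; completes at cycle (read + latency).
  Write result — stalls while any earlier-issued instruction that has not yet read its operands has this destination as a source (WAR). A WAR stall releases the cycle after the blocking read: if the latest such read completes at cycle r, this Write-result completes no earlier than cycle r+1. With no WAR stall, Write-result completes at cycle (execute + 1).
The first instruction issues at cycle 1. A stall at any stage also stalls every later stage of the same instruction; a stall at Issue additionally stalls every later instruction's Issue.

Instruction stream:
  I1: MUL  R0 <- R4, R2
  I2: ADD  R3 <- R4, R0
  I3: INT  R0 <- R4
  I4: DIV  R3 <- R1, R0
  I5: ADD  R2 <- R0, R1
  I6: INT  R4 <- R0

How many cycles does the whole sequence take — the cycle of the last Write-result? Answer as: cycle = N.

cycle = 22

cycle 1: I1 issues→MUL
cycle 2: I1 reads · I2 issues→ADD
cycle 6: I1 exec-done
cycle 7: I1 writes R0
cycle 8: I2 reads · I3 issues→INT
cycle 9: I3 reads
cycle 10: I2 exec-done · I3 exec-done
cycle 11: I2 writes R3 · I3 writes R0
cycle 12: I4 issues→DIV
cycle 13: I4 reads · I5 issues→ADD
cycle 14: I5 reads · I6 issues→INT
cycle 15: I6 reads
cycle 16: I5 exec-done · I6 exec-done
cycle 17: I5 writes R2 · I6 writes R4
cycle 21: I4 exec-done
cycle 22: I4 writes R3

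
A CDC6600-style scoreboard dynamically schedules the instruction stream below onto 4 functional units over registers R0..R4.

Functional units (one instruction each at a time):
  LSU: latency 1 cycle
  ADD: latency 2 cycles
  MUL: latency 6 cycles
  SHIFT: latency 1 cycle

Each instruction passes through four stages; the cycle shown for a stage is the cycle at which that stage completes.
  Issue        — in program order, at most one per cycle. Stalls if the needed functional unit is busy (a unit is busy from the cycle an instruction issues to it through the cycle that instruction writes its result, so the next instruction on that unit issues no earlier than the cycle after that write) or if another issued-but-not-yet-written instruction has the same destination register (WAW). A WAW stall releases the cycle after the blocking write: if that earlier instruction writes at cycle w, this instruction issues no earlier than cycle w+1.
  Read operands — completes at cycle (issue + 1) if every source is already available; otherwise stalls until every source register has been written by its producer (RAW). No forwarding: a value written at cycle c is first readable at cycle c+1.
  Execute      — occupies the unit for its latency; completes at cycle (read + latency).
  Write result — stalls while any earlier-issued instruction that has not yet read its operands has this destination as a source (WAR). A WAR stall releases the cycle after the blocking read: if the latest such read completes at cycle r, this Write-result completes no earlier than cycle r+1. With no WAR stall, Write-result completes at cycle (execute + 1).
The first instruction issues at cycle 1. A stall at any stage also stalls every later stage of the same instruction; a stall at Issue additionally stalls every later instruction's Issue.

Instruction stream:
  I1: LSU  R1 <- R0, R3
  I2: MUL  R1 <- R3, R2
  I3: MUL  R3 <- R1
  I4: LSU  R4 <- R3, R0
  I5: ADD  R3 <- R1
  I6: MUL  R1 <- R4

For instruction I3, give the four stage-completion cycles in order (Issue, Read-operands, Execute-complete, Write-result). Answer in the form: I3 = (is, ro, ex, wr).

I3 = (14, 15, 21, 22)

I1  is:1  ro:2  ex:3  wr:4
I2  is:5  ro:6  ex:12  wr:13  — WAW R1: wait I1 write@4
I3  is:14  ro:15  ex:21  wr:22  — struct: MUL busy until I2 writes@13
I4  is:15  ro:23  ex:24  wr:25  — RAW R3: wait I3 write@22
I5  is:23  ro:24  ex:26  wr:27  — WAW R3: wait I3 write@22
I6  is:24  ro:26  ex:32  wr:33  — RAW R4: wait I4 write@25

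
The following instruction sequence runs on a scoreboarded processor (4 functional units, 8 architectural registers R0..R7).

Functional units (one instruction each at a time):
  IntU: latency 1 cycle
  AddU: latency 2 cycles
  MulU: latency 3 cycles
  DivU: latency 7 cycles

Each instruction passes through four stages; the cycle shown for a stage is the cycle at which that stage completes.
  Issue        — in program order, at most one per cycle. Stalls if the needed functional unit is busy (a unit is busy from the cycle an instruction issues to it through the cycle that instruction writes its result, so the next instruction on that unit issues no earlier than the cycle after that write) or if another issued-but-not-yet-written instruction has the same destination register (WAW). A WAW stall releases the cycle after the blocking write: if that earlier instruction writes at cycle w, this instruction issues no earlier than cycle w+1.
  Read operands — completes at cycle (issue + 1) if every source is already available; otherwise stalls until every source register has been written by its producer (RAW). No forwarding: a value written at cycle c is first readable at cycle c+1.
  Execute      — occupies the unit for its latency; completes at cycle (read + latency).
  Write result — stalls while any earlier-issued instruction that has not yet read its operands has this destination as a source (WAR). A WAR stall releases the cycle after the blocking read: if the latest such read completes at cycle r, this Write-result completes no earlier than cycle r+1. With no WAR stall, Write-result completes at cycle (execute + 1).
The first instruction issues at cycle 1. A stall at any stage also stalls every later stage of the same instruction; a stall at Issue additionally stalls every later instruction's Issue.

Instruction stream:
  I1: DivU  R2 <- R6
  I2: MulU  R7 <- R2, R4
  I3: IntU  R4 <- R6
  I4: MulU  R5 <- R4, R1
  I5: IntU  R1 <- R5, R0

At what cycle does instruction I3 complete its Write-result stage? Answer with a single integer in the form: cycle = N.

[1] I1 issues→DivU
[2] I1 reads; I2 issues→MulU
[3] I3 issues→IntU
[4] I3 reads
[5] I3 exec-done
[9] I1 exec-done
[10] I1 writes R2
[11] I2 reads
[12] I3 writes R4
[14] I2 exec-done
[15] I2 writes R7
[16] I4 issues→MulU
[17] I4 reads; I5 issues→IntU
[20] I4 exec-done
[21] I4 writes R5
[22] I5 reads
[23] I5 exec-done
[24] I5 writes R1

cycle = 12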